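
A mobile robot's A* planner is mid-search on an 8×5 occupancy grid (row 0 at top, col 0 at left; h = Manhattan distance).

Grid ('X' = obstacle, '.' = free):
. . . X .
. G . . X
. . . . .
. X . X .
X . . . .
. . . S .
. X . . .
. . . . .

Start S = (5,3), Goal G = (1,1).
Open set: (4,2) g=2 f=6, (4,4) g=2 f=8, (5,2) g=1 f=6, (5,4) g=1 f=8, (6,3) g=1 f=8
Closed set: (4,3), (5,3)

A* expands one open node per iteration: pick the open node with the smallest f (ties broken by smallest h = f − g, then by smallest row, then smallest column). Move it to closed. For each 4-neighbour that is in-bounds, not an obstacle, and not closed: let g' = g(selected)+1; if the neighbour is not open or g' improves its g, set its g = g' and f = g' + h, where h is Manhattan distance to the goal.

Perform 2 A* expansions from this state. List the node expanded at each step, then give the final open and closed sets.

order=[(4,2) → (3,2)]; open=[(2,2) g=4 f=6, (4,1) g=3 f=6, (4,4) g=2 f=8, (5,2) g=1 f=6, (5,4) g=1 f=8, (6,3) g=1 f=8]; closed=[(3,2), (4,2), (4,3), (5,3)]

step 1: expand (4,2) (f=6, h=4) → closed; open now [(3,2) g=3 f=6, (4,1) g=3 f=6, (4,4) g=2 f=8, (5,2) g=1 f=6, (5,4) g=1 f=8, (6,3) g=1 f=8]
step 2: expand (3,2) (f=6, h=3) → closed; open now [(2,2) g=4 f=6, (4,1) g=3 f=6, (4,4) g=2 f=8, (5,2) g=1 f=6, (5,4) g=1 f=8, (6,3) g=1 f=8]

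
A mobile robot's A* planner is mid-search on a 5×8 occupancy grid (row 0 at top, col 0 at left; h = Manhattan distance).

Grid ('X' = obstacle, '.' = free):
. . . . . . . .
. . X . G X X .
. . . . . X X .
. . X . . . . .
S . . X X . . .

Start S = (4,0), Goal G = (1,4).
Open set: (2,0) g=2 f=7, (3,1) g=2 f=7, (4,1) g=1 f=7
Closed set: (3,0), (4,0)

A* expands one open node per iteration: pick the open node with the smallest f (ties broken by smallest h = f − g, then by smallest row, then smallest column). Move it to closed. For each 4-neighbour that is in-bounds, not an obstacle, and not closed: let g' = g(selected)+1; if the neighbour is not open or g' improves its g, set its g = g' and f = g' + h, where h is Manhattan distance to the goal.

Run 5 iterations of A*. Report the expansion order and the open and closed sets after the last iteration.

order=[(2,0) → (1,0) → (1,1) → (2,1) → (2,2)]; open=[(0,0) g=4 f=9, (0,1) g=5 f=9, (2,3) g=5 f=7, (3,1) g=2 f=7, (4,1) g=1 f=7]; closed=[(1,0), (1,1), (2,0), (2,1), (2,2), (3,0), (4,0)]

step 1: expand (2,0) (f=7, h=5) → closed; open now [(1,0) g=3 f=7, (2,1) g=3 f=7, (3,1) g=2 f=7, (4,1) g=1 f=7]
step 2: expand (1,0) (f=7, h=4) → closed; open now [(0,0) g=4 f=9, (1,1) g=4 f=7, (2,1) g=3 f=7, (3,1) g=2 f=7, (4,1) g=1 f=7]
step 3: expand (1,1) (f=7, h=3) → closed; open now [(0,0) g=4 f=9, (0,1) g=5 f=9, (2,1) g=3 f=7, (3,1) g=2 f=7, (4,1) g=1 f=7]
step 4: expand (2,1) (f=7, h=4) → closed; open now [(0,0) g=4 f=9, (0,1) g=5 f=9, (2,2) g=4 f=7, (3,1) g=2 f=7, (4,1) g=1 f=7]
step 5: expand (2,2) (f=7, h=3) → closed; open now [(0,0) g=4 f=9, (0,1) g=5 f=9, (2,3) g=5 f=7, (3,1) g=2 f=7, (4,1) g=1 f=7]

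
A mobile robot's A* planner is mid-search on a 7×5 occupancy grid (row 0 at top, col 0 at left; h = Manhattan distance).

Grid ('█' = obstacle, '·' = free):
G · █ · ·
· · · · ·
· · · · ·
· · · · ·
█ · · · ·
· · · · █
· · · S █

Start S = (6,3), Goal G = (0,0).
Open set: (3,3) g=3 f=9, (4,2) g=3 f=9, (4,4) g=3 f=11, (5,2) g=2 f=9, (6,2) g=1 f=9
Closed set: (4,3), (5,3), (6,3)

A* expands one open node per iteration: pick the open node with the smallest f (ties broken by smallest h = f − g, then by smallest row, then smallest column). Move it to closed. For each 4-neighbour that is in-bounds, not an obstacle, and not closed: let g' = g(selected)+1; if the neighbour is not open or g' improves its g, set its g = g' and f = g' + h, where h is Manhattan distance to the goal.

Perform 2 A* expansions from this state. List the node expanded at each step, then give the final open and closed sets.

order=[(3,3) → (2,3)]; open=[(1,3) g=5 f=9, (2,2) g=5 f=9, (2,4) g=5 f=11, (3,2) g=4 f=9, (3,4) g=4 f=11, (4,2) g=3 f=9, (4,4) g=3 f=11, (5,2) g=2 f=9, (6,2) g=1 f=9]; closed=[(2,3), (3,3), (4,3), (5,3), (6,3)]

step 1: expand (3,3) (f=9, h=6) → closed; open now [(2,3) g=4 f=9, (3,2) g=4 f=9, (3,4) g=4 f=11, (4,2) g=3 f=9, (4,4) g=3 f=11, (5,2) g=2 f=9, (6,2) g=1 f=9]
step 2: expand (2,3) (f=9, h=5) → closed; open now [(1,3) g=5 f=9, (2,2) g=5 f=9, (2,4) g=5 f=11, (3,2) g=4 f=9, (3,4) g=4 f=11, (4,2) g=3 f=9, (4,4) g=3 f=11, (5,2) g=2 f=9, (6,2) g=1 f=9]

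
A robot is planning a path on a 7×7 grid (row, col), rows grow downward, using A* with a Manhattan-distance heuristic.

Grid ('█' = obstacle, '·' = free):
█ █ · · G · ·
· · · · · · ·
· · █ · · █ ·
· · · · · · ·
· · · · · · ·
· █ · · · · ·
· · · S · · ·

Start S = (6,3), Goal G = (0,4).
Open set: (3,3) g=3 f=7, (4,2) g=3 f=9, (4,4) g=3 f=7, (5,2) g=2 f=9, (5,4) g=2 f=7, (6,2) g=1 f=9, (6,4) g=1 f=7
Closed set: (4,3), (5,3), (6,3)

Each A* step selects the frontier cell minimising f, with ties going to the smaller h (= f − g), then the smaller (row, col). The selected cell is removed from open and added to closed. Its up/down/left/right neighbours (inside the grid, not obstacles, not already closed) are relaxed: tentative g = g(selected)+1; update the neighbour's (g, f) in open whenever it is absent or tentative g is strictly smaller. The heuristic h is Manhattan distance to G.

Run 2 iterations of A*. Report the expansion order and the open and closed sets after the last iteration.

order=[(3,3) → (2,3)]; open=[(1,3) g=5 f=7, (2,4) g=5 f=7, (3,2) g=4 f=9, (3,4) g=4 f=7, (4,2) g=3 f=9, (4,4) g=3 f=7, (5,2) g=2 f=9, (5,4) g=2 f=7, (6,2) g=1 f=9, (6,4) g=1 f=7]; closed=[(2,3), (3,3), (4,3), (5,3), (6,3)]

step 1: expand (3,3) (f=7, h=4) → closed; open now [(2,3) g=4 f=7, (3,2) g=4 f=9, (3,4) g=4 f=7, (4,2) g=3 f=9, (4,4) g=3 f=7, (5,2) g=2 f=9, (5,4) g=2 f=7, (6,2) g=1 f=9, (6,4) g=1 f=7]
step 2: expand (2,3) (f=7, h=3) → closed; open now [(1,3) g=5 f=7, (2,4) g=5 f=7, (3,2) g=4 f=9, (3,4) g=4 f=7, (4,2) g=3 f=9, (4,4) g=3 f=7, (5,2) g=2 f=9, (5,4) g=2 f=7, (6,2) g=1 f=9, (6,4) g=1 f=7]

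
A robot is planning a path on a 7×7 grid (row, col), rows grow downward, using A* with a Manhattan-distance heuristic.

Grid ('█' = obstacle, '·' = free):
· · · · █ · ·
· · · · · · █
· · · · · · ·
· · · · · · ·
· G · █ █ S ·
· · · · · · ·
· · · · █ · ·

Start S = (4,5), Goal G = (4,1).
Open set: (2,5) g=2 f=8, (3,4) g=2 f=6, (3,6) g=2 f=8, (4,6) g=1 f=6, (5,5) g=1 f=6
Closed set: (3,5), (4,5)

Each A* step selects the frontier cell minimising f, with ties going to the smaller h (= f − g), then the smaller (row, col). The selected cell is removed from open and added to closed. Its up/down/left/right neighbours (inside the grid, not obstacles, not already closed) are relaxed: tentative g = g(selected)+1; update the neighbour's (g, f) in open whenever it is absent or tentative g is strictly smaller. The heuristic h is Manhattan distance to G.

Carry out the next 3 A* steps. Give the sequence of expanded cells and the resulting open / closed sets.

step 1: expand (3,4) (f=6, h=4) → closed; open now [(2,4) g=3 f=8, (2,5) g=2 f=8, (3,3) g=3 f=6, (3,6) g=2 f=8, (4,6) g=1 f=6, (5,5) g=1 f=6]
step 2: expand (3,3) (f=6, h=3) → closed; open now [(2,3) g=4 f=8, (2,4) g=3 f=8, (2,5) g=2 f=8, (3,2) g=4 f=6, (3,6) g=2 f=8, (4,6) g=1 f=6, (5,5) g=1 f=6]
step 3: expand (3,2) (f=6, h=2) → closed; open now [(2,2) g=5 f=8, (2,3) g=4 f=8, (2,4) g=3 f=8, (2,5) g=2 f=8, (3,1) g=5 f=6, (3,6) g=2 f=8, (4,2) g=5 f=6, (4,6) g=1 f=6, (5,5) g=1 f=6]

order=[(3,4) → (3,3) → (3,2)]; open=[(2,2) g=5 f=8, (2,3) g=4 f=8, (2,4) g=3 f=8, (2,5) g=2 f=8, (3,1) g=5 f=6, (3,6) g=2 f=8, (4,2) g=5 f=6, (4,6) g=1 f=6, (5,5) g=1 f=6]; closed=[(3,2), (3,3), (3,4), (3,5), (4,5)]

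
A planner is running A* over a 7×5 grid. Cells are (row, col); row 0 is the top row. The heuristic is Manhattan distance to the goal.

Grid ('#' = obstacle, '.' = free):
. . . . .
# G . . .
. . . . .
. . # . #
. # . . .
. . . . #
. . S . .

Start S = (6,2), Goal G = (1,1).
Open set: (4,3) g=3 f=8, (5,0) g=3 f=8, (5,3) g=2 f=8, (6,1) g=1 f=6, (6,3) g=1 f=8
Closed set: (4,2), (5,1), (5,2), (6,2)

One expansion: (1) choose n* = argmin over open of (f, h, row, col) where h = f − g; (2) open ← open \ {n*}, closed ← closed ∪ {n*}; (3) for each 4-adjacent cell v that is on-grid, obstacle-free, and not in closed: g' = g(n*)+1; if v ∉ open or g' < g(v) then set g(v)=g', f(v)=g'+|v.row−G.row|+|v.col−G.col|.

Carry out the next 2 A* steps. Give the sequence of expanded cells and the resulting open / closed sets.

step 1: expand (6,1) (f=6, h=5) → closed; open now [(4,3) g=3 f=8, (5,0) g=3 f=8, (5,3) g=2 f=8, (6,0) g=2 f=8, (6,3) g=1 f=8]
step 2: expand (4,3) (f=8, h=5) → closed; open now [(3,3) g=4 f=8, (4,4) g=4 f=10, (5,0) g=3 f=8, (5,3) g=2 f=8, (6,0) g=2 f=8, (6,3) g=1 f=8]

order=[(6,1) → (4,3)]; open=[(3,3) g=4 f=8, (4,4) g=4 f=10, (5,0) g=3 f=8, (5,3) g=2 f=8, (6,0) g=2 f=8, (6,3) g=1 f=8]; closed=[(4,2), (4,3), (5,1), (5,2), (6,1), (6,2)]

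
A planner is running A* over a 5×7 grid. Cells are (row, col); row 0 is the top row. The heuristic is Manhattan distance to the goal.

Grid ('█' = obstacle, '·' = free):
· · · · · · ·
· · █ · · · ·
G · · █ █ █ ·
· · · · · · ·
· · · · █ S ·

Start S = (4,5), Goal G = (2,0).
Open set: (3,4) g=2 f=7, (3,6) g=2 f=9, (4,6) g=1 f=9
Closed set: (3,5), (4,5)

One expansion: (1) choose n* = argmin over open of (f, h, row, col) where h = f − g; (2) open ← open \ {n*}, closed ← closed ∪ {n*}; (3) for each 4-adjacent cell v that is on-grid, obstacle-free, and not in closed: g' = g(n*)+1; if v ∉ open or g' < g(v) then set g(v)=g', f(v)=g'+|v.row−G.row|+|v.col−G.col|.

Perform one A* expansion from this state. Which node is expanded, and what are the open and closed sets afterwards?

step 1: expand (3,4) (f=7, h=5) → closed; open now [(3,3) g=3 f=7, (3,6) g=2 f=9, (4,6) g=1 f=9]

expanded=(3,4); open=[(3,3) g=3 f=7, (3,6) g=2 f=9, (4,6) g=1 f=9]; closed=[(3,4), (3,5), (4,5)]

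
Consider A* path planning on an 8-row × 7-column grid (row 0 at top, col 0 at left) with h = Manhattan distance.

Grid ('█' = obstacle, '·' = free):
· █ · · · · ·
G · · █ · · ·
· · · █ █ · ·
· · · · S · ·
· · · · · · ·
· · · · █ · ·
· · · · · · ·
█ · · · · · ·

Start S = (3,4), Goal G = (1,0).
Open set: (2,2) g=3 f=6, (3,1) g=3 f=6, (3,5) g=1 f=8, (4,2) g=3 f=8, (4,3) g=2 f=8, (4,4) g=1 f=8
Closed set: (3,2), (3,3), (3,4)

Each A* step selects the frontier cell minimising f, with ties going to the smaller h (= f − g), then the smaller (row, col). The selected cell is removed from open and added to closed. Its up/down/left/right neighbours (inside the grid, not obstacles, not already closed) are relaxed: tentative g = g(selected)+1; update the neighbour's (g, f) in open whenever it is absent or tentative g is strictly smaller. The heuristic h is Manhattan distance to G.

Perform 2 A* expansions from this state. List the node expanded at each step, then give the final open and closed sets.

step 1: expand (2,2) (f=6, h=3) → closed; open now [(1,2) g=4 f=6, (2,1) g=4 f=6, (3,1) g=3 f=6, (3,5) g=1 f=8, (4,2) g=3 f=8, (4,3) g=2 f=8, (4,4) g=1 f=8]
step 2: expand (1,2) (f=6, h=2) → closed; open now [(0,2) g=5 f=8, (1,1) g=5 f=6, (2,1) g=4 f=6, (3,1) g=3 f=6, (3,5) g=1 f=8, (4,2) g=3 f=8, (4,3) g=2 f=8, (4,4) g=1 f=8]

order=[(2,2) → (1,2)]; open=[(0,2) g=5 f=8, (1,1) g=5 f=6, (2,1) g=4 f=6, (3,1) g=3 f=6, (3,5) g=1 f=8, (4,2) g=3 f=8, (4,3) g=2 f=8, (4,4) g=1 f=8]; closed=[(1,2), (2,2), (3,2), (3,3), (3,4)]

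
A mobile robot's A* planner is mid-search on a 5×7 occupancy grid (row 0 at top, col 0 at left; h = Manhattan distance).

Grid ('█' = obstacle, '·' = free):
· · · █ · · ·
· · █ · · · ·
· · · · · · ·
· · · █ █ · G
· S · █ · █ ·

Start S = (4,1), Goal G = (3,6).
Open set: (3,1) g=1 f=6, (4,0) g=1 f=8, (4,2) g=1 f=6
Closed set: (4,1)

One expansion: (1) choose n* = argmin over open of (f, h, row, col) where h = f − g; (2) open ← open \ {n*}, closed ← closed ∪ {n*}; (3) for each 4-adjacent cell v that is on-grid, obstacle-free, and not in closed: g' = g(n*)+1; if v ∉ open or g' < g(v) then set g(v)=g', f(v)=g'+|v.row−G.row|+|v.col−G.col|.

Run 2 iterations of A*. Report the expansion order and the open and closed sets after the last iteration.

step 1: expand (3,1) (f=6, h=5) → closed; open now [(2,1) g=2 f=8, (3,0) g=2 f=8, (3,2) g=2 f=6, (4,0) g=1 f=8, (4,2) g=1 f=6]
step 2: expand (3,2) (f=6, h=4) → closed; open now [(2,1) g=2 f=8, (2,2) g=3 f=8, (3,0) g=2 f=8, (4,0) g=1 f=8, (4,2) g=1 f=6]

order=[(3,1) → (3,2)]; open=[(2,1) g=2 f=8, (2,2) g=3 f=8, (3,0) g=2 f=8, (4,0) g=1 f=8, (4,2) g=1 f=6]; closed=[(3,1), (3,2), (4,1)]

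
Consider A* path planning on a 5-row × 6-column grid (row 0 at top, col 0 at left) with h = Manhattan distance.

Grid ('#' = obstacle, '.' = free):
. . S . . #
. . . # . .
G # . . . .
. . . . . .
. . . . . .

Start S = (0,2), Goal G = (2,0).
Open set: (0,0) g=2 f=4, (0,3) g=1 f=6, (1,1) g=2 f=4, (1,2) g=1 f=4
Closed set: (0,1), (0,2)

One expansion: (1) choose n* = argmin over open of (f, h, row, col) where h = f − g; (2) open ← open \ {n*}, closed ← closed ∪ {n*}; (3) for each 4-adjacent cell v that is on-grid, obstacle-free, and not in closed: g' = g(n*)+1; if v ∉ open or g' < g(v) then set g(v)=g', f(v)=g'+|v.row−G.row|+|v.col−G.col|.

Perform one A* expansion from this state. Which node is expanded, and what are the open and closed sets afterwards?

expanded=(0,0); open=[(0,3) g=1 f=6, (1,0) g=3 f=4, (1,1) g=2 f=4, (1,2) g=1 f=4]; closed=[(0,0), (0,1), (0,2)]

step 1: expand (0,0) (f=4, h=2) → closed; open now [(0,3) g=1 f=6, (1,0) g=3 f=4, (1,1) g=2 f=4, (1,2) g=1 f=4]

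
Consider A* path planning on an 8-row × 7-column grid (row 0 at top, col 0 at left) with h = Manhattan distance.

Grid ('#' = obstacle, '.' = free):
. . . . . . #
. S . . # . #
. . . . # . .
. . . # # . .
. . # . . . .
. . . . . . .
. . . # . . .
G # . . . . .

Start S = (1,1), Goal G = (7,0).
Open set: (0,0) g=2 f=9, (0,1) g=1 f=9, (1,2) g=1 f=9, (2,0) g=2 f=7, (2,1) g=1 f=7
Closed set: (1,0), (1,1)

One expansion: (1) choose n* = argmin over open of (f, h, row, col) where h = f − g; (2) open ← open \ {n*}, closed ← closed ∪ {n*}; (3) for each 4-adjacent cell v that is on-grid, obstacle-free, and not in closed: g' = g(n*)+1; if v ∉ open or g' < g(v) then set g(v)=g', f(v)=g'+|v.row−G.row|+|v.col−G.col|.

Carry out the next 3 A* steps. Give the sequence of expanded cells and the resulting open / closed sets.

order=[(2,0) → (3,0) → (4,0)]; open=[(0,0) g=2 f=9, (0,1) g=1 f=9, (1,2) g=1 f=9, (2,1) g=1 f=7, (3,1) g=4 f=9, (4,1) g=5 f=9, (5,0) g=5 f=7]; closed=[(1,0), (1,1), (2,0), (3,0), (4,0)]

step 1: expand (2,0) (f=7, h=5) → closed; open now [(0,0) g=2 f=9, (0,1) g=1 f=9, (1,2) g=1 f=9, (2,1) g=1 f=7, (3,0) g=3 f=7]
step 2: expand (3,0) (f=7, h=4) → closed; open now [(0,0) g=2 f=9, (0,1) g=1 f=9, (1,2) g=1 f=9, (2,1) g=1 f=7, (3,1) g=4 f=9, (4,0) g=4 f=7]
step 3: expand (4,0) (f=7, h=3) → closed; open now [(0,0) g=2 f=9, (0,1) g=1 f=9, (1,2) g=1 f=9, (2,1) g=1 f=7, (3,1) g=4 f=9, (4,1) g=5 f=9, (5,0) g=5 f=7]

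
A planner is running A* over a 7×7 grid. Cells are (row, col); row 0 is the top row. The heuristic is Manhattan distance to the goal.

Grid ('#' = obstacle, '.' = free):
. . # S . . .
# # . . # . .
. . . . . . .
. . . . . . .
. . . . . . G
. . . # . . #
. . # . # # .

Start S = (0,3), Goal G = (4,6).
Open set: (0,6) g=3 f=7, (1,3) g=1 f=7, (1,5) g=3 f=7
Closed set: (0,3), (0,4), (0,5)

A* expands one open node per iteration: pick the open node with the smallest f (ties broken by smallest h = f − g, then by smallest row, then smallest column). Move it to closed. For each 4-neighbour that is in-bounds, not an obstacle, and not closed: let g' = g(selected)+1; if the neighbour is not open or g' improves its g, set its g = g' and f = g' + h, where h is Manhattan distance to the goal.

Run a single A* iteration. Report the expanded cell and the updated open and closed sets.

step 1: expand (0,6) (f=7, h=4) → closed; open now [(1,3) g=1 f=7, (1,5) g=3 f=7, (1,6) g=4 f=7]

expanded=(0,6); open=[(1,3) g=1 f=7, (1,5) g=3 f=7, (1,6) g=4 f=7]; closed=[(0,3), (0,4), (0,5), (0,6)]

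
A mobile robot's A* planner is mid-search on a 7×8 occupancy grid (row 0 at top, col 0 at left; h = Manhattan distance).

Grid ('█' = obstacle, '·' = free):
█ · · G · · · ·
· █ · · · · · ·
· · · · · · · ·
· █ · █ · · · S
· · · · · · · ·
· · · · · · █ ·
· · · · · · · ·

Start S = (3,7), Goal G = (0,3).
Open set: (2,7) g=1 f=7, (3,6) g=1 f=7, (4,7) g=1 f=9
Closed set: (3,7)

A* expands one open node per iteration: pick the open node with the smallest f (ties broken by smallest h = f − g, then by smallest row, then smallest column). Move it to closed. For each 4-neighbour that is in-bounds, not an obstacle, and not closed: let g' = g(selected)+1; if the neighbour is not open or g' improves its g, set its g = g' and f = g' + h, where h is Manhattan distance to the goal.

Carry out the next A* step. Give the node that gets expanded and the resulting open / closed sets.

step 1: expand (2,7) (f=7, h=6) → closed; open now [(1,7) g=2 f=7, (2,6) g=2 f=7, (3,6) g=1 f=7, (4,7) g=1 f=9]

expanded=(2,7); open=[(1,7) g=2 f=7, (2,6) g=2 f=7, (3,6) g=1 f=7, (4,7) g=1 f=9]; closed=[(2,7), (3,7)]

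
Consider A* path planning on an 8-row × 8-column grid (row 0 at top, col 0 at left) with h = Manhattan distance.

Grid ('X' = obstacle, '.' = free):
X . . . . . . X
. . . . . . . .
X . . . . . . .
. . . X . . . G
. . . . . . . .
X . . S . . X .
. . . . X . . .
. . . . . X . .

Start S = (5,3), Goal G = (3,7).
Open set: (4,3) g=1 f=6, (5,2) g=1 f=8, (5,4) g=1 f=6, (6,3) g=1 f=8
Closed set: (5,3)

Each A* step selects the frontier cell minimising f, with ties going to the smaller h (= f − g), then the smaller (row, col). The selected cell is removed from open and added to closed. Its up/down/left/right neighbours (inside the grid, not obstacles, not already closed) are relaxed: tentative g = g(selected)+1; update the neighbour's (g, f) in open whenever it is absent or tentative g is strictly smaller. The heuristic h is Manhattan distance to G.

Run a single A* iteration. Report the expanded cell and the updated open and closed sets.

step 1: expand (4,3) (f=6, h=5) → closed; open now [(4,2) g=2 f=8, (4,4) g=2 f=6, (5,2) g=1 f=8, (5,4) g=1 f=6, (6,3) g=1 f=8]

expanded=(4,3); open=[(4,2) g=2 f=8, (4,4) g=2 f=6, (5,2) g=1 f=8, (5,4) g=1 f=6, (6,3) g=1 f=8]; closed=[(4,3), (5,3)]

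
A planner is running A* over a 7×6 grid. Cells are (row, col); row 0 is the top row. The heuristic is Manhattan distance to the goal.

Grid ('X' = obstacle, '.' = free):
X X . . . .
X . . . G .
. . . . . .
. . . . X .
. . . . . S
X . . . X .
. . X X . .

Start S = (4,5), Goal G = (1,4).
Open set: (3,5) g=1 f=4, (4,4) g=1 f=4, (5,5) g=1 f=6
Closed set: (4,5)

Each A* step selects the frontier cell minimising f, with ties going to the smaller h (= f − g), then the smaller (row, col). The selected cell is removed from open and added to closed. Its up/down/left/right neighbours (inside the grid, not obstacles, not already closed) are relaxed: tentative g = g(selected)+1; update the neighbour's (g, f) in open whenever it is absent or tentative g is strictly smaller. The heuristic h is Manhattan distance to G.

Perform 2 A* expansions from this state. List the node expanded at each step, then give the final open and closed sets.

step 1: expand (3,5) (f=4, h=3) → closed; open now [(2,5) g=2 f=4, (4,4) g=1 f=4, (5,5) g=1 f=6]
step 2: expand (2,5) (f=4, h=2) → closed; open now [(1,5) g=3 f=4, (2,4) g=3 f=4, (4,4) g=1 f=4, (5,5) g=1 f=6]

order=[(3,5) → (2,5)]; open=[(1,5) g=3 f=4, (2,4) g=3 f=4, (4,4) g=1 f=4, (5,5) g=1 f=6]; closed=[(2,5), (3,5), (4,5)]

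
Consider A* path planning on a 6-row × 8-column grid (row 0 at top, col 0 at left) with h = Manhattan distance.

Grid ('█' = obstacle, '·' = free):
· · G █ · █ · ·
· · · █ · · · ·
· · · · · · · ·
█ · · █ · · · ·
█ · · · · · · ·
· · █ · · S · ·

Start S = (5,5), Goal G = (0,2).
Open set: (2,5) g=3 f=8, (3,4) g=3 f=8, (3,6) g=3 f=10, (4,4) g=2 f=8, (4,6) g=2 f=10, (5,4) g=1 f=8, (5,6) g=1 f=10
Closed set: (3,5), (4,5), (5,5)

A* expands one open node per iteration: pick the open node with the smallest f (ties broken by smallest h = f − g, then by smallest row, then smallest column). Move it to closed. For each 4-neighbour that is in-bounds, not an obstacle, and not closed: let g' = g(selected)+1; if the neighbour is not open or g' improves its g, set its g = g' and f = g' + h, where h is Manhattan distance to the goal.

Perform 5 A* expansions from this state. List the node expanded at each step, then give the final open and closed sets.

step 1: expand (2,5) (f=8, h=5) → closed; open now [(1,5) g=4 f=8, (2,4) g=4 f=8, (2,6) g=4 f=10, (3,4) g=3 f=8, (3,6) g=3 f=10, (4,4) g=2 f=8, (4,6) g=2 f=10, (5,4) g=1 f=8, (5,6) g=1 f=10]
step 2: expand (1,5) (f=8, h=4) → closed; open now [(1,4) g=5 f=8, (1,6) g=5 f=10, (2,4) g=4 f=8, (2,6) g=4 f=10, (3,4) g=3 f=8, (3,6) g=3 f=10, (4,4) g=2 f=8, (4,6) g=2 f=10, (5,4) g=1 f=8, (5,6) g=1 f=10]
step 3: expand (1,4) (f=8, h=3) → closed; open now [(0,4) g=6 f=8, (1,6) g=5 f=10, (2,4) g=4 f=8, (2,6) g=4 f=10, (3,4) g=3 f=8, (3,6) g=3 f=10, (4,4) g=2 f=8, (4,6) g=2 f=10, (5,4) g=1 f=8, (5,6) g=1 f=10]
step 4: expand (0,4) (f=8, h=2) → closed; open now [(1,6) g=5 f=10, (2,4) g=4 f=8, (2,6) g=4 f=10, (3,4) g=3 f=8, (3,6) g=3 f=10, (4,4) g=2 f=8, (4,6) g=2 f=10, (5,4) g=1 f=8, (5,6) g=1 f=10]
step 5: expand (2,4) (f=8, h=4) → closed; open now [(1,6) g=5 f=10, (2,3) g=5 f=8, (2,6) g=4 f=10, (3,4) g=3 f=8, (3,6) g=3 f=10, (4,4) g=2 f=8, (4,6) g=2 f=10, (5,4) g=1 f=8, (5,6) g=1 f=10]

order=[(2,5) → (1,5) → (1,4) → (0,4) → (2,4)]; open=[(1,6) g=5 f=10, (2,3) g=5 f=8, (2,6) g=4 f=10, (3,4) g=3 f=8, (3,6) g=3 f=10, (4,4) g=2 f=8, (4,6) g=2 f=10, (5,4) g=1 f=8, (5,6) g=1 f=10]; closed=[(0,4), (1,4), (1,5), (2,4), (2,5), (3,5), (4,5), (5,5)]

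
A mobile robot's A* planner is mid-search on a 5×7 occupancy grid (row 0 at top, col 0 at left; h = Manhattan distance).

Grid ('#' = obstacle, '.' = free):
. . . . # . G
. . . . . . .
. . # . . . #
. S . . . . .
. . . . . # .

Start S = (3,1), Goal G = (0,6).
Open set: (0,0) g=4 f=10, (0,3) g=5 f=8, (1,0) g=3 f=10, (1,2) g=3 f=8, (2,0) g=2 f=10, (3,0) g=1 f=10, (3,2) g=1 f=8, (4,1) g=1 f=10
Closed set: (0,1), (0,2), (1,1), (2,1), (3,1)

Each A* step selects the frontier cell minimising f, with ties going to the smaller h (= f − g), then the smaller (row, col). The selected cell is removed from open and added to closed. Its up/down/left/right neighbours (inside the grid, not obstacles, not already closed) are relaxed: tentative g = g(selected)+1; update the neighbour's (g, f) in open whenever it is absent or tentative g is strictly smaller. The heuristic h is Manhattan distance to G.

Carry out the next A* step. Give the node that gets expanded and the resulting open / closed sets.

step 1: expand (0,3) (f=8, h=3) → closed; open now [(0,0) g=4 f=10, (1,0) g=3 f=10, (1,2) g=3 f=8, (1,3) g=6 f=10, (2,0) g=2 f=10, (3,0) g=1 f=10, (3,2) g=1 f=8, (4,1) g=1 f=10]

expanded=(0,3); open=[(0,0) g=4 f=10, (1,0) g=3 f=10, (1,2) g=3 f=8, (1,3) g=6 f=10, (2,0) g=2 f=10, (3,0) g=1 f=10, (3,2) g=1 f=8, (4,1) g=1 f=10]; closed=[(0,1), (0,2), (0,3), (1,1), (2,1), (3,1)]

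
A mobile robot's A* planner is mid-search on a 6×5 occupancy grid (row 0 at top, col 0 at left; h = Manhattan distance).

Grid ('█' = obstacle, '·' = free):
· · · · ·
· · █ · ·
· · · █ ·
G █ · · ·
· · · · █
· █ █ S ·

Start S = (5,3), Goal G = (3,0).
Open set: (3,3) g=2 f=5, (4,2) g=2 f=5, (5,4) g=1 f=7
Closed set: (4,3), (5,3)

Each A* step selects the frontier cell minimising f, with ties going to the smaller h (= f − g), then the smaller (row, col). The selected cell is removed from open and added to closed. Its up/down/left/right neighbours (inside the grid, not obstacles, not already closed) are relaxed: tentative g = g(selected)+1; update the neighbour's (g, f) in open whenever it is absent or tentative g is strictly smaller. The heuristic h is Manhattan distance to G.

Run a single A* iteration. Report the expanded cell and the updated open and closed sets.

step 1: expand (3,3) (f=5, h=3) → closed; open now [(3,2) g=3 f=5, (3,4) g=3 f=7, (4,2) g=2 f=5, (5,4) g=1 f=7]

expanded=(3,3); open=[(3,2) g=3 f=5, (3,4) g=3 f=7, (4,2) g=2 f=5, (5,4) g=1 f=7]; closed=[(3,3), (4,3), (5,3)]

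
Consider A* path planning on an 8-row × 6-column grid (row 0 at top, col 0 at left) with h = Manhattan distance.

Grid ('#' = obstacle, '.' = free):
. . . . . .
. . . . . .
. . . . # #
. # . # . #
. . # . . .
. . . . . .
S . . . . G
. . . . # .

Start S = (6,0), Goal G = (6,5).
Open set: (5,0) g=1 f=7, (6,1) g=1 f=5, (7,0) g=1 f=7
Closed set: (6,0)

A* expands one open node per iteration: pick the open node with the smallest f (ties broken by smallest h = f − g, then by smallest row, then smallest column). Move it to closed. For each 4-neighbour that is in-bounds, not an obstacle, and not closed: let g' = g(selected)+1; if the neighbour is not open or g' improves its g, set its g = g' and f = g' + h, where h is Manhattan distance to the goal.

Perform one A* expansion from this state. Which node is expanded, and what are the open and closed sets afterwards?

expanded=(6,1); open=[(5,0) g=1 f=7, (5,1) g=2 f=7, (6,2) g=2 f=5, (7,0) g=1 f=7, (7,1) g=2 f=7]; closed=[(6,0), (6,1)]

step 1: expand (6,1) (f=5, h=4) → closed; open now [(5,0) g=1 f=7, (5,1) g=2 f=7, (6,2) g=2 f=5, (7,0) g=1 f=7, (7,1) g=2 f=7]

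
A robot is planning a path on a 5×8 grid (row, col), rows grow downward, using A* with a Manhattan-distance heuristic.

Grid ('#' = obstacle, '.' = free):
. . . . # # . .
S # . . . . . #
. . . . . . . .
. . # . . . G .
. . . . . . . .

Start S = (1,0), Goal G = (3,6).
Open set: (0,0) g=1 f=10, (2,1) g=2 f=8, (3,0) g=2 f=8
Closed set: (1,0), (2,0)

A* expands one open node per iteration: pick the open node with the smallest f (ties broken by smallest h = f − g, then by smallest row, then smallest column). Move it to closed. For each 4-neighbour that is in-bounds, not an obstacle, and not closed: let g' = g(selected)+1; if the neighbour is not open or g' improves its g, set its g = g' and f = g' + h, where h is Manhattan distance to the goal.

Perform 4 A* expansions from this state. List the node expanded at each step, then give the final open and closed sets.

order=[(2,1) → (2,2) → (2,3) → (2,4)]; open=[(0,0) g=1 f=10, (1,2) g=4 f=10, (1,3) g=5 f=10, (1,4) g=6 f=10, (2,5) g=6 f=8, (3,0) g=2 f=8, (3,1) g=3 f=8, (3,3) g=5 f=8, (3,4) g=6 f=8]; closed=[(1,0), (2,0), (2,1), (2,2), (2,3), (2,4)]

step 1: expand (2,1) (f=8, h=6) → closed; open now [(0,0) g=1 f=10, (2,2) g=3 f=8, (3,0) g=2 f=8, (3,1) g=3 f=8]
step 2: expand (2,2) (f=8, h=5) → closed; open now [(0,0) g=1 f=10, (1,2) g=4 f=10, (2,3) g=4 f=8, (3,0) g=2 f=8, (3,1) g=3 f=8]
step 3: expand (2,3) (f=8, h=4) → closed; open now [(0,0) g=1 f=10, (1,2) g=4 f=10, (1,3) g=5 f=10, (2,4) g=5 f=8, (3,0) g=2 f=8, (3,1) g=3 f=8, (3,3) g=5 f=8]
step 4: expand (2,4) (f=8, h=3) → closed; open now [(0,0) g=1 f=10, (1,2) g=4 f=10, (1,3) g=5 f=10, (1,4) g=6 f=10, (2,5) g=6 f=8, (3,0) g=2 f=8, (3,1) g=3 f=8, (3,3) g=5 f=8, (3,4) g=6 f=8]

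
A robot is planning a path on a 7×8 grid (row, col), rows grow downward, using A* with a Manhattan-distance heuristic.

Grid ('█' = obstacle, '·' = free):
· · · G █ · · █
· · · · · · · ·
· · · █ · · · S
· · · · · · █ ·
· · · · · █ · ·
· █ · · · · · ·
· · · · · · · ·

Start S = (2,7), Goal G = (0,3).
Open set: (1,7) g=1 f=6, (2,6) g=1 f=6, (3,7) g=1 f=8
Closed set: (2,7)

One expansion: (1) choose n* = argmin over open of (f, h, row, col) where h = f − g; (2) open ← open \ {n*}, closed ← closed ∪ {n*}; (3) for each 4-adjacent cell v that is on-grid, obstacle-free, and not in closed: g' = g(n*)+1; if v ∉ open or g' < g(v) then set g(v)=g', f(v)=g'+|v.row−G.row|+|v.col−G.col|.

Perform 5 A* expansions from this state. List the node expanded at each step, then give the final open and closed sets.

step 1: expand (1,7) (f=6, h=5) → closed; open now [(1,6) g=2 f=6, (2,6) g=1 f=6, (3,7) g=1 f=8]
step 2: expand (1,6) (f=6, h=4) → closed; open now [(0,6) g=3 f=6, (1,5) g=3 f=6, (2,6) g=1 f=6, (3,7) g=1 f=8]
step 3: expand (0,6) (f=6, h=3) → closed; open now [(0,5) g=4 f=6, (1,5) g=3 f=6, (2,6) g=1 f=6, (3,7) g=1 f=8]
step 4: expand (0,5) (f=6, h=2) → closed; open now [(1,5) g=3 f=6, (2,6) g=1 f=6, (3,7) g=1 f=8]
step 5: expand (1,5) (f=6, h=3) → closed; open now [(1,4) g=4 f=6, (2,5) g=4 f=8, (2,6) g=1 f=6, (3,7) g=1 f=8]

order=[(1,7) → (1,6) → (0,6) → (0,5) → (1,5)]; open=[(1,4) g=4 f=6, (2,5) g=4 f=8, (2,6) g=1 f=6, (3,7) g=1 f=8]; closed=[(0,5), (0,6), (1,5), (1,6), (1,7), (2,7)]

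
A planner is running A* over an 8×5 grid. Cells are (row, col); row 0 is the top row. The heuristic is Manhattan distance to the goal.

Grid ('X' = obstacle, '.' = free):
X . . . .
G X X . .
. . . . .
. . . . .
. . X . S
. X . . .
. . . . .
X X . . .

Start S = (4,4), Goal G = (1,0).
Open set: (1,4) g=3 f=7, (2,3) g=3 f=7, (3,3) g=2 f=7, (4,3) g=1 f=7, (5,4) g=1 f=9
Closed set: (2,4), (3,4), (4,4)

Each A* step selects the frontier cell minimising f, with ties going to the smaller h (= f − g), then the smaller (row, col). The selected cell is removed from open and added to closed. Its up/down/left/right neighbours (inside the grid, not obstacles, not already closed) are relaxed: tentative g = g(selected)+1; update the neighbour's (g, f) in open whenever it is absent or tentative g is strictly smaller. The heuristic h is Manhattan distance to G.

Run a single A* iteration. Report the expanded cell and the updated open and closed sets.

step 1: expand (1,4) (f=7, h=4) → closed; open now [(0,4) g=4 f=9, (1,3) g=4 f=7, (2,3) g=3 f=7, (3,3) g=2 f=7, (4,3) g=1 f=7, (5,4) g=1 f=9]

expanded=(1,4); open=[(0,4) g=4 f=9, (1,3) g=4 f=7, (2,3) g=3 f=7, (3,3) g=2 f=7, (4,3) g=1 f=7, (5,4) g=1 f=9]; closed=[(1,4), (2,4), (3,4), (4,4)]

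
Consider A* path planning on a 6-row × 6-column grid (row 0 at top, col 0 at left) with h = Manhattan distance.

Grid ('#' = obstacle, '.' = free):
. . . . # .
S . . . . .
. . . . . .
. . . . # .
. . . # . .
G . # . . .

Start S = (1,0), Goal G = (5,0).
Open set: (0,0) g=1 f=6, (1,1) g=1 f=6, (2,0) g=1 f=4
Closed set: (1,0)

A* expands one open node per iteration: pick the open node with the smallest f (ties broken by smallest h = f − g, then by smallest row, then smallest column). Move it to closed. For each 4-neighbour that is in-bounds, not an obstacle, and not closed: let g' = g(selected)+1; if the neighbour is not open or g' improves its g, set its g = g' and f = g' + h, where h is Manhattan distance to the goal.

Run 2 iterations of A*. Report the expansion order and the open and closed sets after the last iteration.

step 1: expand (2,0) (f=4, h=3) → closed; open now [(0,0) g=1 f=6, (1,1) g=1 f=6, (2,1) g=2 f=6, (3,0) g=2 f=4]
step 2: expand (3,0) (f=4, h=2) → closed; open now [(0,0) g=1 f=6, (1,1) g=1 f=6, (2,1) g=2 f=6, (3,1) g=3 f=6, (4,0) g=3 f=4]

order=[(2,0) → (3,0)]; open=[(0,0) g=1 f=6, (1,1) g=1 f=6, (2,1) g=2 f=6, (3,1) g=3 f=6, (4,0) g=3 f=4]; closed=[(1,0), (2,0), (3,0)]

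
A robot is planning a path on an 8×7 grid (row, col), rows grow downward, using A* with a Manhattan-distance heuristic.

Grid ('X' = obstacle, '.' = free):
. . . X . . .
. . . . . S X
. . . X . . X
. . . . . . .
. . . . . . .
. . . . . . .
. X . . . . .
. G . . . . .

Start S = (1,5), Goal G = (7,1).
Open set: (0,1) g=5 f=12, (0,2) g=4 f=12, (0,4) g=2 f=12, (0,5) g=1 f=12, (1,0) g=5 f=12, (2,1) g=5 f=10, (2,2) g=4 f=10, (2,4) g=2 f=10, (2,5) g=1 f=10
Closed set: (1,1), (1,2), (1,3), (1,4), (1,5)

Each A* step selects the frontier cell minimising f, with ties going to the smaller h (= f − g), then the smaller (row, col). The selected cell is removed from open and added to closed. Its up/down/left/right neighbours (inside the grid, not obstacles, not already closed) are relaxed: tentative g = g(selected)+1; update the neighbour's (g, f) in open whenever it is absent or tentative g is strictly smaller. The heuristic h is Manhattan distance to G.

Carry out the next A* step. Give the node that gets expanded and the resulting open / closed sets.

step 1: expand (2,1) (f=10, h=5) → closed; open now [(0,1) g=5 f=12, (0,2) g=4 f=12, (0,4) g=2 f=12, (0,5) g=1 f=12, (1,0) g=5 f=12, (2,0) g=6 f=12, (2,2) g=4 f=10, (2,4) g=2 f=10, (2,5) g=1 f=10, (3,1) g=6 f=10]

expanded=(2,1); open=[(0,1) g=5 f=12, (0,2) g=4 f=12, (0,4) g=2 f=12, (0,5) g=1 f=12, (1,0) g=5 f=12, (2,0) g=6 f=12, (2,2) g=4 f=10, (2,4) g=2 f=10, (2,5) g=1 f=10, (3,1) g=6 f=10]; closed=[(1,1), (1,2), (1,3), (1,4), (1,5), (2,1)]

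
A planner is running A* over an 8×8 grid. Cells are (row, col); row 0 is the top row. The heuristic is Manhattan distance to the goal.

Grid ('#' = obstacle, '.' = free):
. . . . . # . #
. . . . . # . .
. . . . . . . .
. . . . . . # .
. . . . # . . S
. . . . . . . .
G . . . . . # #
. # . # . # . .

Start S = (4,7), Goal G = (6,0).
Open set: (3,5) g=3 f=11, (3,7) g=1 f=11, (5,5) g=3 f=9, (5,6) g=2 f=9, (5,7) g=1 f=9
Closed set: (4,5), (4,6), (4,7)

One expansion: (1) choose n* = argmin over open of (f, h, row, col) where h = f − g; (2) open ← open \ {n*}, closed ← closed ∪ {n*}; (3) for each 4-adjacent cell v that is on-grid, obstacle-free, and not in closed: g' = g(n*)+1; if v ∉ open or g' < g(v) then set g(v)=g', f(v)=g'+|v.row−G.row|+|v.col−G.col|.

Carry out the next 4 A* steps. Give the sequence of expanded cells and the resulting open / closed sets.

order=[(5,5) → (5,4) → (5,3) → (5,2)]; open=[(3,5) g=3 f=11, (3,7) g=1 f=11, (4,2) g=7 f=11, (4,3) g=6 f=11, (5,1) g=7 f=9, (5,6) g=2 f=9, (5,7) g=1 f=9, (6,2) g=7 f=9, (6,3) g=6 f=9, (6,4) g=5 f=9, (6,5) g=4 f=9]; closed=[(4,5), (4,6), (4,7), (5,2), (5,3), (5,4), (5,5)]

step 1: expand (5,5) (f=9, h=6) → closed; open now [(3,5) g=3 f=11, (3,7) g=1 f=11, (5,4) g=4 f=9, (5,6) g=2 f=9, (5,7) g=1 f=9, (6,5) g=4 f=9]
step 2: expand (5,4) (f=9, h=5) → closed; open now [(3,5) g=3 f=11, (3,7) g=1 f=11, (5,3) g=5 f=9, (5,6) g=2 f=9, (5,7) g=1 f=9, (6,4) g=5 f=9, (6,5) g=4 f=9]
step 3: expand (5,3) (f=9, h=4) → closed; open now [(3,5) g=3 f=11, (3,7) g=1 f=11, (4,3) g=6 f=11, (5,2) g=6 f=9, (5,6) g=2 f=9, (5,7) g=1 f=9, (6,3) g=6 f=9, (6,4) g=5 f=9, (6,5) g=4 f=9]
step 4: expand (5,2) (f=9, h=3) → closed; open now [(3,5) g=3 f=11, (3,7) g=1 f=11, (4,2) g=7 f=11, (4,3) g=6 f=11, (5,1) g=7 f=9, (5,6) g=2 f=9, (5,7) g=1 f=9, (6,2) g=7 f=9, (6,3) g=6 f=9, (6,4) g=5 f=9, (6,5) g=4 f=9]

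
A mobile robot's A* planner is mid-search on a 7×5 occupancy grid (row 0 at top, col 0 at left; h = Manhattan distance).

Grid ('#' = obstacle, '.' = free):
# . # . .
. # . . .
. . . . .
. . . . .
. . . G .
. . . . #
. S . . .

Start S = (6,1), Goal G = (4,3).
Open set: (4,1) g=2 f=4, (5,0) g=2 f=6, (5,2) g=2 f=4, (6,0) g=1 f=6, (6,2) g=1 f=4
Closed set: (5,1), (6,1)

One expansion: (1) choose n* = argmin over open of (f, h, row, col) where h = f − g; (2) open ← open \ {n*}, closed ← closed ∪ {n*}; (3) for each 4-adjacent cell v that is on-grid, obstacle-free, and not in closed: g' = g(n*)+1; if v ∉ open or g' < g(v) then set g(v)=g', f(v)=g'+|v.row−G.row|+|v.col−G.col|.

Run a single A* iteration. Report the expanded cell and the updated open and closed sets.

step 1: expand (4,1) (f=4, h=2) → closed; open now [(3,1) g=3 f=6, (4,0) g=3 f=6, (4,2) g=3 f=4, (5,0) g=2 f=6, (5,2) g=2 f=4, (6,0) g=1 f=6, (6,2) g=1 f=4]

expanded=(4,1); open=[(3,1) g=3 f=6, (4,0) g=3 f=6, (4,2) g=3 f=4, (5,0) g=2 f=6, (5,2) g=2 f=4, (6,0) g=1 f=6, (6,2) g=1 f=4]; closed=[(4,1), (5,1), (6,1)]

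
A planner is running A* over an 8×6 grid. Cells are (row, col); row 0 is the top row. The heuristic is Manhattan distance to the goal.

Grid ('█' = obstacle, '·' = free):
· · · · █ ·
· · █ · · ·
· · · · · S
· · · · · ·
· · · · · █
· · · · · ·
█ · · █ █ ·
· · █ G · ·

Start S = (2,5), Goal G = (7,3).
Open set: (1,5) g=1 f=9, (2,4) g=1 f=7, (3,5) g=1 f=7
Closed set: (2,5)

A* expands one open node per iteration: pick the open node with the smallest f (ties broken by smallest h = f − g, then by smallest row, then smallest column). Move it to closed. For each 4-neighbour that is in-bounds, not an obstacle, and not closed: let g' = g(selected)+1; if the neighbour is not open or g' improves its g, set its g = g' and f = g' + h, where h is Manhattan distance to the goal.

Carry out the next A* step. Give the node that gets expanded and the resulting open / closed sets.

expanded=(2,4); open=[(1,4) g=2 f=9, (1,5) g=1 f=9, (2,3) g=2 f=7, (3,4) g=2 f=7, (3,5) g=1 f=7]; closed=[(2,4), (2,5)]

step 1: expand (2,4) (f=7, h=6) → closed; open now [(1,4) g=2 f=9, (1,5) g=1 f=9, (2,3) g=2 f=7, (3,4) g=2 f=7, (3,5) g=1 f=7]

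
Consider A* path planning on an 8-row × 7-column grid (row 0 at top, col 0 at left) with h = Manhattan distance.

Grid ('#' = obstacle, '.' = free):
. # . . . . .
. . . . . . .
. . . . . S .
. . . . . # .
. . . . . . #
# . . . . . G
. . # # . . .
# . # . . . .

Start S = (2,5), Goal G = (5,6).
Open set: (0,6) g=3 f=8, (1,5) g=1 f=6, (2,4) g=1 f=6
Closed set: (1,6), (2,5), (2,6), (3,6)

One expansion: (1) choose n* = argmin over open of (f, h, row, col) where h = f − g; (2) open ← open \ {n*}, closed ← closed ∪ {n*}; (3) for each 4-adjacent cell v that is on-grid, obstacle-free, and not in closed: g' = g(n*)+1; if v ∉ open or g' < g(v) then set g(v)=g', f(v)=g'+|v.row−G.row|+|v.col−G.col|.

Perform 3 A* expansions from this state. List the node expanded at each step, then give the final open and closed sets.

order=[(1,5) → (2,4) → (3,4)]; open=[(0,5) g=2 f=8, (0,6) g=3 f=8, (1,4) g=2 f=8, (2,3) g=2 f=8, (3,3) g=3 f=8, (4,4) g=3 f=6]; closed=[(1,5), (1,6), (2,4), (2,5), (2,6), (3,4), (3,6)]

step 1: expand (1,5) (f=6, h=5) → closed; open now [(0,5) g=2 f=8, (0,6) g=3 f=8, (1,4) g=2 f=8, (2,4) g=1 f=6]
step 2: expand (2,4) (f=6, h=5) → closed; open now [(0,5) g=2 f=8, (0,6) g=3 f=8, (1,4) g=2 f=8, (2,3) g=2 f=8, (3,4) g=2 f=6]
step 3: expand (3,4) (f=6, h=4) → closed; open now [(0,5) g=2 f=8, (0,6) g=3 f=8, (1,4) g=2 f=8, (2,3) g=2 f=8, (3,3) g=3 f=8, (4,4) g=3 f=6]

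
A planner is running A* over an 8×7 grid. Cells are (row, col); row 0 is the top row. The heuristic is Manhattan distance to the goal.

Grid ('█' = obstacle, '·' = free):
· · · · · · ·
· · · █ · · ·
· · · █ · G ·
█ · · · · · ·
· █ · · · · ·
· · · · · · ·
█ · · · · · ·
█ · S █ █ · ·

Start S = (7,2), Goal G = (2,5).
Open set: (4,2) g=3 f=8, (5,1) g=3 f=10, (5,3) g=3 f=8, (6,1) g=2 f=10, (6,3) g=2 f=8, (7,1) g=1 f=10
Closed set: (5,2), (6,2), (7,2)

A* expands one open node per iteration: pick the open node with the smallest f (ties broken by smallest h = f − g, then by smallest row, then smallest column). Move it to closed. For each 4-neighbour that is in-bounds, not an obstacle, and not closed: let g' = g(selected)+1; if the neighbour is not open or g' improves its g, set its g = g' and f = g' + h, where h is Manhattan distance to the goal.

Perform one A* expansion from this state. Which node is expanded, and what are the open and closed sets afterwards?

step 1: expand (4,2) (f=8, h=5) → closed; open now [(3,2) g=4 f=8, (4,3) g=4 f=8, (5,1) g=3 f=10, (5,3) g=3 f=8, (6,1) g=2 f=10, (6,3) g=2 f=8, (7,1) g=1 f=10]

expanded=(4,2); open=[(3,2) g=4 f=8, (4,3) g=4 f=8, (5,1) g=3 f=10, (5,3) g=3 f=8, (6,1) g=2 f=10, (6,3) g=2 f=8, (7,1) g=1 f=10]; closed=[(4,2), (5,2), (6,2), (7,2)]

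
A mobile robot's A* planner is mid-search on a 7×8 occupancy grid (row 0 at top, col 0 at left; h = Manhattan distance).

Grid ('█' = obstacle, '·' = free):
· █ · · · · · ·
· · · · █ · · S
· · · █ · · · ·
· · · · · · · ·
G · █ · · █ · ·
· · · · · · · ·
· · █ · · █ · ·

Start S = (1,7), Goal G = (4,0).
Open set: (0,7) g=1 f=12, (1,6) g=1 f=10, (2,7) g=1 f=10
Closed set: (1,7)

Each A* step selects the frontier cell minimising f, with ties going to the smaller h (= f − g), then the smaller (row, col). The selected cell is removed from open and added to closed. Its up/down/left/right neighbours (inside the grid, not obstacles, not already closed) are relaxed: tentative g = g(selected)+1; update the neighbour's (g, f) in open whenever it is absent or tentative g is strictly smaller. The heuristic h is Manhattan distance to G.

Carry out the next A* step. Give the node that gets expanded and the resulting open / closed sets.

expanded=(1,6); open=[(0,6) g=2 f=12, (0,7) g=1 f=12, (1,5) g=2 f=10, (2,6) g=2 f=10, (2,7) g=1 f=10]; closed=[(1,6), (1,7)]

step 1: expand (1,6) (f=10, h=9) → closed; open now [(0,6) g=2 f=12, (0,7) g=1 f=12, (1,5) g=2 f=10, (2,6) g=2 f=10, (2,7) g=1 f=10]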